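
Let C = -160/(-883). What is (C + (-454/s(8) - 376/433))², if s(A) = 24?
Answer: 8089867190928721/21050367972624 ≈ 384.31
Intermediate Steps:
C = 160/883 (C = -160*(-1/883) = 160/883 ≈ 0.18120)
(C + (-454/s(8) - 376/433))² = (160/883 + (-454/24 - 376/433))² = (160/883 + (-454*1/24 - 376*1/433))² = (160/883 + (-227/12 - 376/433))² = (160/883 - 102803/5196)² = (-89943689/4588068)² = 8089867190928721/21050367972624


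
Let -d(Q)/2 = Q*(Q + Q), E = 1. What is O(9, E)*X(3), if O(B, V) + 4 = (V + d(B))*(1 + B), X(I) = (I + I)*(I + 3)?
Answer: -116424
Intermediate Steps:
X(I) = 2*I*(3 + I) (X(I) = (2*I)*(3 + I) = 2*I*(3 + I))
d(Q) = -4*Q**2 (d(Q) = -2*Q*(Q + Q) = -2*Q*2*Q = -4*Q**2)
O(B, V) = -4 + (1 + B)*(V - 4*B**2) (O(B, V) = -4 + (V - 4*B**2)*(1 + B) = -4 + (1 + B)*(V - 4*B**2))
O(9, E)*X(3) = (-4 + 1 - 4*9**2 - 4*9**3 + 9*1)*(2*3*(3 + 3)) = (-4 + 1 - 4*81 - 4*729 + 9)*(2*3*6) = (-4 + 1 - 324 - 2916 + 9)*36 = -3234*36 = -116424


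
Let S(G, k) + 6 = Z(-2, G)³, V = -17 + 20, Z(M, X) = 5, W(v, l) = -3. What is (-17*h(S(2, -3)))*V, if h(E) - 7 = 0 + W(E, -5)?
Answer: -204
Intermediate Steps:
V = 3
S(G, k) = 119 (S(G, k) = -6 + 5³ = -6 + 125 = 119)
h(E) = 4 (h(E) = 7 + (0 - 3) = 7 - 3 = 4)
(-17*h(S(2, -3)))*V = -17*4*3 = -68*3 = -204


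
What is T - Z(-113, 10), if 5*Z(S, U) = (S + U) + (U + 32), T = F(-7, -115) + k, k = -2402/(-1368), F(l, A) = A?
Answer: -345571/3420 ≈ -101.04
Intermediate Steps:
k = 1201/684 (k = -2402*(-1/1368) = 1201/684 ≈ 1.7558)
T = -77459/684 (T = -115 + 1201/684 = -77459/684 ≈ -113.24)
Z(S, U) = 32/5 + S/5 + 2*U/5 (Z(S, U) = ((S + U) + (U + 32))/5 = ((S + U) + (32 + U))/5 = (32 + S + 2*U)/5 = 32/5 + S/5 + 2*U/5)
T - Z(-113, 10) = -77459/684 - (32/5 + (⅕)*(-113) + (⅖)*10) = -77459/684 - (32/5 - 113/5 + 4) = -77459/684 - 1*(-61/5) = -77459/684 + 61/5 = -345571/3420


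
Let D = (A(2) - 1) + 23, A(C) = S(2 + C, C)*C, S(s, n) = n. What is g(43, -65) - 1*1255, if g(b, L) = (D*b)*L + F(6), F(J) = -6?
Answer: -73931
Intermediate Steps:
A(C) = C² (A(C) = C*C = C²)
D = 26 (D = (2² - 1) + 23 = (4 - 1) + 23 = 3 + 23 = 26)
g(b, L) = -6 + 26*L*b (g(b, L) = (26*b)*L - 6 = 26*L*b - 6 = -6 + 26*L*b)
g(43, -65) - 1*1255 = (-6 + 26*(-65)*43) - 1*1255 = (-6 - 72670) - 1255 = -72676 - 1255 = -73931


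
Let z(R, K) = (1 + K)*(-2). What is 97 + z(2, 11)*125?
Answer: -2903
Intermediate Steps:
z(R, K) = -2 - 2*K
97 + z(2, 11)*125 = 97 + (-2 - 2*11)*125 = 97 + (-2 - 22)*125 = 97 - 24*125 = 97 - 3000 = -2903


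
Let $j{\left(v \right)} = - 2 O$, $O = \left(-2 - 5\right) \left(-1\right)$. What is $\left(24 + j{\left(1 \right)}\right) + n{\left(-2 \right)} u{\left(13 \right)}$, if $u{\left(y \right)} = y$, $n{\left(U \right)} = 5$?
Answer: $75$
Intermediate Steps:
$O = 7$ ($O = \left(-7\right) \left(-1\right) = 7$)
$j{\left(v \right)} = -14$ ($j{\left(v \right)} = \left(-2\right) 7 = -14$)
$\left(24 + j{\left(1 \right)}\right) + n{\left(-2 \right)} u{\left(13 \right)} = \left(24 - 14\right) + 5 \cdot 13 = 10 + 65 = 75$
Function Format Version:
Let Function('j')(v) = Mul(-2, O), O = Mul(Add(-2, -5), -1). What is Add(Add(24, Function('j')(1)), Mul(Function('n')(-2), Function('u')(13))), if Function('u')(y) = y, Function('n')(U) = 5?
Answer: 75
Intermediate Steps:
O = 7 (O = Mul(-7, -1) = 7)
Function('j')(v) = -14 (Function('j')(v) = Mul(-2, 7) = -14)
Add(Add(24, Function('j')(1)), Mul(Function('n')(-2), Function('u')(13))) = Add(Add(24, -14), Mul(5, 13)) = Add(10, 65) = 75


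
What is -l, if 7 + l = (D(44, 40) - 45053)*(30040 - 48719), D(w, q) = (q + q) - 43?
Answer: -840853857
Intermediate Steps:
D(w, q) = -43 + 2*q (D(w, q) = 2*q - 43 = -43 + 2*q)
l = 840853857 (l = -7 + ((-43 + 2*40) - 45053)*(30040 - 48719) = -7 + ((-43 + 80) - 45053)*(-18679) = -7 + (37 - 45053)*(-18679) = -7 - 45016*(-18679) = -7 + 840853864 = 840853857)
-l = -1*840853857 = -840853857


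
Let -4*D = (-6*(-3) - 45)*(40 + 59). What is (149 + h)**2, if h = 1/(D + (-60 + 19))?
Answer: 139760084025/6295081 ≈ 22201.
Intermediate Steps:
D = 2673/4 (D = -(-6*(-3) - 45)*(40 + 59)/4 = -(18 - 45)*99/4 = -(-27)*99/4 = -1/4*(-2673) = 2673/4 ≈ 668.25)
h = 4/2509 (h = 1/(2673/4 + (-60 + 19)) = 1/(2673/4 - 41) = 1/(2509/4) = 4/2509 ≈ 0.0015943)
(149 + h)**2 = (149 + 4/2509)**2 = (373845/2509)**2 = 139760084025/6295081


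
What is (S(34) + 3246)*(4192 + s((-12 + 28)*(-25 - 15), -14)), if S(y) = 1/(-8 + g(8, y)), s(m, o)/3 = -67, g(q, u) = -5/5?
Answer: 116589083/9 ≈ 1.2954e+7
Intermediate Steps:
g(q, u) = -1 (g(q, u) = -5*⅕ = -1)
s(m, o) = -201 (s(m, o) = 3*(-67) = -201)
S(y) = -⅑ (S(y) = 1/(-8 - 1) = 1/(-9) = -⅑)
(S(34) + 3246)*(4192 + s((-12 + 28)*(-25 - 15), -14)) = (-⅑ + 3246)*(4192 - 201) = (29213/9)*3991 = 116589083/9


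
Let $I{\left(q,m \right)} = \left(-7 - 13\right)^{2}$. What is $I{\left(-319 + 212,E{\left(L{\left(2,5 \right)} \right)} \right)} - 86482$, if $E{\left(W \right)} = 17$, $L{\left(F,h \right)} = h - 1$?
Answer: $-86082$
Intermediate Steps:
$L{\left(F,h \right)} = -1 + h$ ($L{\left(F,h \right)} = h - 1 = -1 + h$)
$I{\left(q,m \right)} = 400$ ($I{\left(q,m \right)} = \left(-20\right)^{2} = 400$)
$I{\left(-319 + 212,E{\left(L{\left(2,5 \right)} \right)} \right)} - 86482 = 400 - 86482 = -86082$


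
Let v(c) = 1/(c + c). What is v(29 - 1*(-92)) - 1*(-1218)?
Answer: 294757/242 ≈ 1218.0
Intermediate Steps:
v(c) = 1/(2*c)
v(29 - 1*(-92)) - 1*(-1218) = 1/(2*(29 - 1*(-92))) - 1*(-1218) = 1/(2*(29 + 92)) + 1218 = (½)/121 + 1218 = (½)*(1/121) + 1218 = 1/242 + 1218 = 294757/242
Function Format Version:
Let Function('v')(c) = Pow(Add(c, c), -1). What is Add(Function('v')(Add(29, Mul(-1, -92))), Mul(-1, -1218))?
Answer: Rational(294757, 242) ≈ 1218.0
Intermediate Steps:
Function('v')(c) = Mul(Rational(1, 2), Pow(c, -1)) (Function('v')(c) = Pow(Mul(2, c), -1) = Mul(Rational(1, 2), Pow(c, -1)))
Add(Function('v')(Add(29, Mul(-1, -92))), Mul(-1, -1218)) = Add(Mul(Rational(1, 2), Pow(Add(29, Mul(-1, -92)), -1)), Mul(-1, -1218)) = Add(Mul(Rational(1, 2), Pow(Add(29, 92), -1)), 1218) = Add(Mul(Rational(1, 2), Pow(121, -1)), 1218) = Add(Mul(Rational(1, 2), Rational(1, 121)), 1218) = Add(Rational(1, 242), 1218) = Rational(294757, 242)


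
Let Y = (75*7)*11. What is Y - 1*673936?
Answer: -668161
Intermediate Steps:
Y = 5775 (Y = 525*11 = 5775)
Y - 1*673936 = 5775 - 1*673936 = 5775 - 673936 = -668161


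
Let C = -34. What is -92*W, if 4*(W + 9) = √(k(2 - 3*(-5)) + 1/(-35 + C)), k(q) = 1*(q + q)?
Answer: 828 - √161805/3 ≈ 693.92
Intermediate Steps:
k(q) = 2*q (k(q) = 1*(2*q) = 2*q)
W = -9 + √161805/276 (W = -9 + √(2*(2 - 3*(-5)) + 1/(-35 - 34))/4 = -9 + √(2*(2 + 15) + 1/(-69))/4 = -9 + √(2*17 - 1/69)/4 = -9 + √(34 - 1/69)/4 = -9 + √(2345/69)/4 = -9 + (√161805/69)/4 = -9 + √161805/276 ≈ -7.5426)
-92*W = -92*(-9 + √161805/276) = 828 - √161805/3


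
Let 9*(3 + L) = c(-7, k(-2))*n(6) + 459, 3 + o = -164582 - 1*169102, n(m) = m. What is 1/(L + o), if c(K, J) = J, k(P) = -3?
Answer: -1/333641 ≈ -2.9972e-6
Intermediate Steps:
o = -333687 (o = -3 + (-164582 - 1*169102) = -3 + (-164582 - 169102) = -3 - 333684 = -333687)
L = 46 (L = -3 + (-3*6 + 459)/9 = -3 + (-18 + 459)/9 = -3 + (⅑)*441 = -3 + 49 = 46)
1/(L + o) = 1/(46 - 333687) = 1/(-333641) = -1/333641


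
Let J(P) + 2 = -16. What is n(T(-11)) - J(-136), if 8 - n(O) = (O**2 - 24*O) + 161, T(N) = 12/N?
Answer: -19647/121 ≈ -162.37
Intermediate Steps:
n(O) = -153 - O**2 + 24*O (n(O) = 8 - ((O**2 - 24*O) + 161) = 8 - (161 + O**2 - 24*O) = 8 + (-161 - O**2 + 24*O) = -153 - O**2 + 24*O)
J(P) = -18 (J(P) = -2 - 16 = -18)
n(T(-11)) - J(-136) = (-153 - (12/(-11))**2 + 24*(12/(-11))) - 1*(-18) = (-153 - (12*(-1/11))**2 + 24*(12*(-1/11))) + 18 = (-153 - (-12/11)**2 + 24*(-12/11)) + 18 = (-153 - 1*144/121 - 288/11) + 18 = (-153 - 144/121 - 288/11) + 18 = -21825/121 + 18 = -19647/121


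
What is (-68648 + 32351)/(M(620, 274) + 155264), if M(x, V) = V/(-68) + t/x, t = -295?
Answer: -2067948/8845595 ≈ -0.23378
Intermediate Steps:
M(x, V) = -295/x - V/68 (M(x, V) = V/(-68) - 295/x = V*(-1/68) - 295/x = -V/68 - 295/x = -295/x - V/68)
(-68648 + 32351)/(M(620, 274) + 155264) = (-68648 + 32351)/((-295/620 - 1/68*274) + 155264) = -36297/((-295*1/620 - 137/34) + 155264) = -36297/((-59/124 - 137/34) + 155264) = -36297/(-9497/2108 + 155264) = -36297/327287015/2108 = -36297*2108/327287015 = -2067948/8845595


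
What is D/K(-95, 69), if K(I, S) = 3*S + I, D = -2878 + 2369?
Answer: -509/112 ≈ -4.5446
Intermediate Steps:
D = -509
K(I, S) = I + 3*S
D/K(-95, 69) = -509/(-95 + 3*69) = -509/(-95 + 207) = -509/112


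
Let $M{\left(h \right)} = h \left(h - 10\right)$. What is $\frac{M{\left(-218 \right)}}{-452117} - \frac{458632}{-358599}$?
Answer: $\frac{189531519248}{162128704083} \approx 1.169$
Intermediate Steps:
$M{\left(h \right)} = h \left(-10 + h\right)$
$\frac{M{\left(-218 \right)}}{-452117} - \frac{458632}{-358599} = \frac{\left(-218\right) \left(-10 - 218\right)}{-452117} - \frac{458632}{-358599} = \left(-218\right) \left(-228\right) \left(- \frac{1}{452117}\right) - - \frac{458632}{358599} = 49704 \left(- \frac{1}{452117}\right) + \frac{458632}{358599} = - \frac{49704}{452117} + \frac{458632}{358599} = \frac{189531519248}{162128704083}$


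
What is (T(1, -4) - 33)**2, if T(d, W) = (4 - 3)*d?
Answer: 1024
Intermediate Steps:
T(d, W) = d (T(d, W) = 1*d = d)
(T(1, -4) - 33)**2 = (1 - 33)**2 = (-32)**2 = 1024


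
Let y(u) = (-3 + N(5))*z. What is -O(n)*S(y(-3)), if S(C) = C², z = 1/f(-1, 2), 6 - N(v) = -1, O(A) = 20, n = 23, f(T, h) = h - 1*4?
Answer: -80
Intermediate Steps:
f(T, h) = -4 + h (f(T, h) = h - 4 = -4 + h)
N(v) = 7 (N(v) = 6 - 1*(-1) = 6 + 1 = 7)
z = -½ (z = 1/(-4 + 2) = 1/(-2) = -½ ≈ -0.50000)
y(u) = -2 (y(u) = (-3 + 7)*(-½) = 4*(-½) = -2)
-O(n)*S(y(-3)) = -20*(-2)² = -20*4 = -1*80 = -80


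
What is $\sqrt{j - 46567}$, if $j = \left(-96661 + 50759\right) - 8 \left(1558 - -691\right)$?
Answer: $i \sqrt{110461} \approx 332.36 i$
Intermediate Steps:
$j = -63894$ ($j = -45902 - 8 \left(1558 + 691\right) = -45902 - 17992 = -63894$)
$\sqrt{j - 46567} = \sqrt{-63894 - 46567} = \sqrt{-110461} = i \sqrt{110461}$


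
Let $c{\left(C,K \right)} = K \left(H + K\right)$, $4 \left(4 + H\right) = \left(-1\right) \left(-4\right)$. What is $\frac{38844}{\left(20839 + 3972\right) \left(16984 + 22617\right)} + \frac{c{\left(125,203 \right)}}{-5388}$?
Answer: $- \frac{9972732848782}{1323481933617} \approx -7.5352$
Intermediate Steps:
$H = -3$ ($H = -4 + \frac{\left(-1\right) \left(-4\right)}{4} = -4 + \frac{1}{4} \cdot 4 = -4 + 1 = -3$)
$c{\left(C,K \right)} = K \left(-3 + K\right)$
$\frac{38844}{\left(20839 + 3972\right) \left(16984 + 22617\right)} + \frac{c{\left(125,203 \right)}}{-5388} = \frac{38844}{\left(20839 + 3972\right) \left(16984 + 22617\right)} + \frac{203 \left(-3 + 203\right)}{-5388} = \frac{38844}{24811 \cdot 39601} + 203 \cdot 200 \left(- \frac{1}{5388}\right) = \frac{38844}{982540411} + 40600 \left(- \frac{1}{5388}\right) = 38844 \cdot \frac{1}{982540411} - \frac{10150}{1347} = \frac{38844}{982540411} - \frac{10150}{1347} = - \frac{9972732848782}{1323481933617}$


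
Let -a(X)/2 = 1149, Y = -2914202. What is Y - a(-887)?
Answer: -2911904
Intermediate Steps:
a(X) = -2298 (a(X) = -2*1149 = -2298)
Y - a(-887) = -2914202 - 1*(-2298) = -2914202 + 2298 = -2911904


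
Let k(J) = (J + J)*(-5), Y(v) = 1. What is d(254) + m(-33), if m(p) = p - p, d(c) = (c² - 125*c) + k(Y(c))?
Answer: 32756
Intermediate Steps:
k(J) = -10*J (k(J) = (2*J)*(-5) = -10*J)
d(c) = -10 + c² - 125*c (d(c) = (c² - 125*c) - 10*1 = (c² - 125*c) - 10 = -10 + c² - 125*c)
m(p) = 0
d(254) + m(-33) = (-10 + 254² - 125*254) + 0 = (-10 + 64516 - 31750) + 0 = 32756 + 0 = 32756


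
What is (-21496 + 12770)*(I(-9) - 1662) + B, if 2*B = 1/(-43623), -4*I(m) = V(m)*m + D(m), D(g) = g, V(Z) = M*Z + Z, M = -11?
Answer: 554708475760/43623 ≈ 1.2716e+7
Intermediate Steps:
V(Z) = -10*Z (V(Z) = -11*Z + Z = -10*Z)
I(m) = -m/4 + 5*m²/2 (I(m) = -((-10*m)*m + m)/4 = -(-10*m² + m)/4 = -(m - 10*m²)/4 = -m/4 + 5*m²/2)
B = -1/87246 (B = (½)/(-43623) = (½)*(-1/43623) = -1/87246 ≈ -1.1462e-5)
(-21496 + 12770)*(I(-9) - 1662) + B = (-21496 + 12770)*((¼)*(-9)*(-1 + 10*(-9)) - 1662) - 1/87246 = -8726*((¼)*(-9)*(-1 - 90) - 1662) - 1/87246 = -8726*((¼)*(-9)*(-91) - 1662) - 1/87246 = -8726*(819/4 - 1662) - 1/87246 = -8726*(-5829/4) - 1/87246 = 25431927/2 - 1/87246 = 554708475760/43623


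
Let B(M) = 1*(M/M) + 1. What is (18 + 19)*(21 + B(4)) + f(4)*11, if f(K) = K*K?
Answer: 1027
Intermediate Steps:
f(K) = K²
B(M) = 2 (B(M) = 1*1 + 1 = 1 + 1 = 2)
(18 + 19)*(21 + B(4)) + f(4)*11 = (18 + 19)*(21 + 2) + 4²*11 = 37*23 + 16*11 = 851 + 176 = 1027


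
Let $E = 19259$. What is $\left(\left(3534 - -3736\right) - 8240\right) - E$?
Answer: $-20229$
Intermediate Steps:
$\left(\left(3534 - -3736\right) - 8240\right) - E = \left(\left(3534 - -3736\right) - 8240\right) - 19259 = \left(\left(3534 + 3736\right) - 8240\right) - 19259 = \left(7270 - 8240\right) - 19259 = -970 - 19259 = -20229$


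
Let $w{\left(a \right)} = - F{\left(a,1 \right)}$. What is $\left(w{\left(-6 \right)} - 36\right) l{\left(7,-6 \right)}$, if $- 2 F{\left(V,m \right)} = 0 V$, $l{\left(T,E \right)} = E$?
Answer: $216$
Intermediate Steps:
$F{\left(V,m \right)} = 0$ ($F{\left(V,m \right)} = - \frac{0 V}{2} = \left(- \frac{1}{2}\right) 0 = 0$)
$w{\left(a \right)} = 0$ ($w{\left(a \right)} = \left(-1\right) 0 = 0$)
$\left(w{\left(-6 \right)} - 36\right) l{\left(7,-6 \right)} = \left(0 - 36\right) \left(-6\right) = \left(-36\right) \left(-6\right) = 216$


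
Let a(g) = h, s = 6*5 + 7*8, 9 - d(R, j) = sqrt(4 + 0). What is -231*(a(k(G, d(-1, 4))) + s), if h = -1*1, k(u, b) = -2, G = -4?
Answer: -19635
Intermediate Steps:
d(R, j) = 7 (d(R, j) = 9 - sqrt(4 + 0) = 9 - sqrt(4) = 9 - 1*2 = 9 - 2 = 7)
s = 86 (s = 30 + 56 = 86)
h = -1
a(g) = -1
-231*(a(k(G, d(-1, 4))) + s) = -231*(-1 + 86) = -231*85 = -19635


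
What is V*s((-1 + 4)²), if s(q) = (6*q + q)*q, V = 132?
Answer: 74844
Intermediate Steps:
s(q) = 7*q² (s(q) = (7*q)*q = 7*q²)
V*s((-1 + 4)²) = 132*(7*((-1 + 4)²)²) = 132*(7*(3²)²) = 132*(7*9²) = 132*(7*81) = 132*567 = 74844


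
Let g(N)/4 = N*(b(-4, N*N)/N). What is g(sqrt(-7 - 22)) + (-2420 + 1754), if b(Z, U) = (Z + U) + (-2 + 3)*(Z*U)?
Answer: -334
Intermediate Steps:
b(Z, U) = U + Z + U*Z (b(Z, U) = (U + Z) + 1*(U*Z) = (U + Z) + U*Z = U + Z + U*Z)
g(N) = -16 - 12*N**2 (g(N) = 4*(N*((N*N - 4 + (N*N)*(-4))/N)) = 4*(N*((N**2 - 4 + N**2*(-4))/N)) = 4*(N*((N**2 - 4 - 4*N**2)/N)) = 4*(N*((-4 - 3*N**2)/N)) = 4*(-4 - 3*N**2) = -16 - 12*N**2)
g(sqrt(-7 - 22)) + (-2420 + 1754) = (-16 - 12*(sqrt(-7 - 22))**2) + (-2420 + 1754) = (-16 - 12*(sqrt(-29))**2) - 666 = (-16 - 12*(I*sqrt(29))**2) - 666 = (-16 - 12*(-29)) - 666 = (-16 + 348) - 666 = 332 - 666 = -334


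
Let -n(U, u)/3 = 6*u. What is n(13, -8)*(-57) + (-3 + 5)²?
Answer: -8204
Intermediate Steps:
n(U, u) = -18*u
n(13, -8)*(-57) + (-3 + 5)² = -18*(-8)*(-57) + (-3 + 5)² = 144*(-57) + 2² = -8208 + 4 = -8204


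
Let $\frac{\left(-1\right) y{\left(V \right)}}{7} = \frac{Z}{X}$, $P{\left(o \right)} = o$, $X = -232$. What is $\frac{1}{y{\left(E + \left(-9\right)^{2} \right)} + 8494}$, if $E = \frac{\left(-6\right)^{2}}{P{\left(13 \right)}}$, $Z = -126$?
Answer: $\frac{116}{984863} \approx 0.00011778$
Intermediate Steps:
$E = \frac{36}{13}$ ($E = \frac{\left(-6\right)^{2}}{13} = 36 \cdot \frac{1}{13} = \frac{36}{13} \approx 2.7692$)
$y{\left(V \right)} = - \frac{441}{116}$ ($y{\left(V \right)} = - 7 \left(- \frac{126}{-232}\right) = - 7 \left(\left(-126\right) \left(- \frac{1}{232}\right)\right) = \left(-7\right) \frac{63}{116} = - \frac{441}{116}$)
$\frac{1}{y{\left(E + \left(-9\right)^{2} \right)} + 8494} = \frac{1}{- \frac{441}{116} + 8494} = \frac{1}{\frac{984863}{116}} = \frac{116}{984863}$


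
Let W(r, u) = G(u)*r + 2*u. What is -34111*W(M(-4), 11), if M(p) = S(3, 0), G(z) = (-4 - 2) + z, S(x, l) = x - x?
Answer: -750442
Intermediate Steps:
S(x, l) = 0
G(z) = -6 + z
M(p) = 0
W(r, u) = 2*u + r*(-6 + u) (W(r, u) = (-6 + u)*r + 2*u = r*(-6 + u) + 2*u = 2*u + r*(-6 + u))
-34111*W(M(-4), 11) = -34111*(2*11 + 0*(-6 + 11)) = -34111*(22 + 0*5) = -34111*(22 + 0) = -34111*22 = -750442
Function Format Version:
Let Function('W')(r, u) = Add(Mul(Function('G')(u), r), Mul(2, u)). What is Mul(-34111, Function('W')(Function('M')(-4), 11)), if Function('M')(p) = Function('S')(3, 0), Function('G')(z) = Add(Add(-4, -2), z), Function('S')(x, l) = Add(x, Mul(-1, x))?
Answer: -750442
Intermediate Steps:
Function('S')(x, l) = 0
Function('G')(z) = Add(-6, z)
Function('M')(p) = 0
Function('W')(r, u) = Add(Mul(2, u), Mul(r, Add(-6, u))) (Function('W')(r, u) = Add(Mul(Add(-6, u), r), Mul(2, u)) = Add(Mul(r, Add(-6, u)), Mul(2, u)) = Add(Mul(2, u), Mul(r, Add(-6, u))))
Mul(-34111, Function('W')(Function('M')(-4), 11)) = Mul(-34111, Add(Mul(2, 11), Mul(0, Add(-6, 11)))) = Mul(-34111, Add(22, Mul(0, 5))) = Mul(-34111, Add(22, 0)) = Mul(-34111, 22) = -750442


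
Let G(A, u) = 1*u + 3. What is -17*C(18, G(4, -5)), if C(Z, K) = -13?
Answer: 221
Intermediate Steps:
G(A, u) = 3 + u (G(A, u) = u + 3 = 3 + u)
-17*C(18, G(4, -5)) = -17*(-13) = 221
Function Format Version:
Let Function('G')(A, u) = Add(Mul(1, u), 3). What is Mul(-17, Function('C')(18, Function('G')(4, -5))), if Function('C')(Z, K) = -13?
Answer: 221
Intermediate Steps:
Function('G')(A, u) = Add(3, u) (Function('G')(A, u) = Add(u, 3) = Add(3, u))
Mul(-17, Function('C')(18, Function('G')(4, -5))) = Mul(-17, -13) = 221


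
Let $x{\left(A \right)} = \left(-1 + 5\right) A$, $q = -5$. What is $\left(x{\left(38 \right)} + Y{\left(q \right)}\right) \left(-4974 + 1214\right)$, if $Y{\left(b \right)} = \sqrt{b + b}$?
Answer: $-571520 - 3760 i \sqrt{10} \approx -5.7152 \cdot 10^{5} - 11890.0 i$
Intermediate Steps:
$Y{\left(b \right)} = \sqrt{2} \sqrt{b}$ ($Y{\left(b \right)} = \sqrt{2 b} = \sqrt{2} \sqrt{b}$)
$x{\left(A \right)} = 4 A$
$\left(x{\left(38 \right)} + Y{\left(q \right)}\right) \left(-4974 + 1214\right) = \left(4 \cdot 38 + \sqrt{2} \sqrt{-5}\right) \left(-4974 + 1214\right) = \left(152 + \sqrt{2} i \sqrt{5}\right) \left(-3760\right) = \left(152 + i \sqrt{10}\right) \left(-3760\right) = -571520 - 3760 i \sqrt{10}$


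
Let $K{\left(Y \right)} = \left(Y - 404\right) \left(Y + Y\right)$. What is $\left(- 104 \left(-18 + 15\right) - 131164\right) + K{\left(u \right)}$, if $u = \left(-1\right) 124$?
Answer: $92$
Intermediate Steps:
$u = -124$
$K{\left(Y \right)} = 2 Y \left(-404 + Y\right)$ ($K{\left(Y \right)} = \left(-404 + Y\right) 2 Y = 2 Y \left(-404 + Y\right)$)
$\left(- 104 \left(-18 + 15\right) - 131164\right) + K{\left(u \right)} = \left(- 104 \left(-18 + 15\right) - 131164\right) + 2 \left(-124\right) \left(-404 - 124\right) = \left(\left(-104\right) \left(-3\right) - 131164\right) + 2 \left(-124\right) \left(-528\right) = \left(312 - 131164\right) + 130944 = -130852 + 130944 = 92$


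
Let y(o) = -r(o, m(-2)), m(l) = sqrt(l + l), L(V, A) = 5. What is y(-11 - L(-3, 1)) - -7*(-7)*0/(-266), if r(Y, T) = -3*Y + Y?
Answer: -32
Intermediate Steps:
m(l) = sqrt(2)*sqrt(l) (m(l) = sqrt(2*l) = sqrt(2)*sqrt(l))
r(Y, T) = -2*Y
y(o) = 2*o (y(o) = -(-2)*o = 2*o)
y(-11 - L(-3, 1)) - -7*(-7)*0/(-266) = 2*(-11 - 1*5) - -7*(-7)*0/(-266) = 2*(-11 - 5) - 49*0*(-1)/266 = 2*(-16) - 0*(-1)/266 = -32 - 1*0 = -32 + 0 = -32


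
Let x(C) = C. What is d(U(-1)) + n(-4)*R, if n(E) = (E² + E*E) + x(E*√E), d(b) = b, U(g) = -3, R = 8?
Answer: 253 - 64*I ≈ 253.0 - 64.0*I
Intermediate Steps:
n(E) = E^(3/2) + 2*E² (n(E) = (E² + E*E) + E*√E = (E² + E²) + E^(3/2) = 2*E² + E^(3/2) = E^(3/2) + 2*E²)
d(U(-1)) + n(-4)*R = -3 + ((-4)^(3/2) + 2*(-4)²)*8 = -3 + (-8*I + 2*16)*8 = -3 + (-8*I + 32)*8 = -3 + (32 - 8*I)*8 = -3 + (256 - 64*I) = 253 - 64*I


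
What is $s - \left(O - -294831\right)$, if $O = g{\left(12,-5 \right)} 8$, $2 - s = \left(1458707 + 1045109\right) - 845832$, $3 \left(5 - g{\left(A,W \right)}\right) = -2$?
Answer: $- \frac{5858575}{3} \approx -1.9529 \cdot 10^{6}$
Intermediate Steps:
$g{\left(A,W \right)} = \frac{17}{3}$ ($g{\left(A,W \right)} = 5 - - \frac{2}{3} = 5 + \frac{2}{3} = \frac{17}{3}$)
$s = -1657982$ ($s = 2 - \left(\left(1458707 + 1045109\right) - 845832\right) = 2 - \left(2503816 - 845832\right) = 2 - 1657984 = -1657982$)
$O = \frac{136}{3}$ ($O = \frac{17}{3} \cdot 8 = \frac{136}{3} \approx 45.333$)
$s - \left(O - -294831\right) = -1657982 - \left(\frac{136}{3} - -294831\right) = -1657982 - \left(\frac{136}{3} + 294831\right) = -1657982 - \frac{884629}{3} = - \frac{5858575}{3}$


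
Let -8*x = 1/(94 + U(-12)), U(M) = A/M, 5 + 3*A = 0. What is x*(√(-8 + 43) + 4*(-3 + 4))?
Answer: -18/3389 - 9*√35/6778 ≈ -0.013167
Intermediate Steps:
A = -5/3 (A = -5/3 + (⅓)*0 = -5/3 + 0 = -5/3 ≈ -1.6667)
U(M) = -5/(3*M)
x = -9/6778 (x = -1/(8*(94 - 5/3/(-12))) = -1/(8*(94 - 5/3*(-1/12))) = -1/(8*(94 + 5/36)) = -1/(8*3389/36) = -⅛*36/3389 = -9/6778 ≈ -0.0013278)
x*(√(-8 + 43) + 4*(-3 + 4)) = -9*(√(-8 + 43) + 4*(-3 + 4))/6778 = -9*(√35 + 4*1)/6778 = -9*(√35 + 4)/6778 = -9*(4 + √35)/6778 = -18/3389 - 9*√35/6778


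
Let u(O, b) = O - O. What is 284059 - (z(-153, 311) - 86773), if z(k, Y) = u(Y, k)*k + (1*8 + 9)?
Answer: 370815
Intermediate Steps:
u(O, b) = 0
z(k, Y) = 17 (z(k, Y) = 0*k + (1*8 + 9) = 0 + (8 + 9) = 0 + 17 = 17)
284059 - (z(-153, 311) - 86773) = 284059 - (17 - 86773) = 284059 - 1*(-86756) = 284059 + 86756 = 370815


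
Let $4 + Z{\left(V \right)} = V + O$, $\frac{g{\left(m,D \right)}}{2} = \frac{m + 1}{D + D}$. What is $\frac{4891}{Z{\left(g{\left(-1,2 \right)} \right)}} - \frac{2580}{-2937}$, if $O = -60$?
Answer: $- \frac{4733249}{62656} \approx -75.543$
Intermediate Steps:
$g{\left(m,D \right)} = \frac{1 + m}{D}$ ($g{\left(m,D \right)} = 2 \frac{m + 1}{D + D} = 2 \frac{1 + m}{2 D} = \frac{1 + m}{D}$)
$Z{\left(V \right)} = -64 + V$ ($Z{\left(V \right)} = -4 + \left(V - 60\right) = -4 + \left(-60 + V\right) = -64 + V$)
$\frac{4891}{Z{\left(g{\left(-1,2 \right)} \right)}} - \frac{2580}{-2937} = \frac{4891}{-64 + \frac{1 - 1}{2}} - \frac{2580}{-2937} = \frac{4891}{-64 + \frac{1}{2} \cdot 0} - - \frac{860}{979} = \frac{4891}{-64 + 0} + \frac{860}{979} = \frac{4891}{-64} + \frac{860}{979} = 4891 \left(- \frac{1}{64}\right) + \frac{860}{979} = - \frac{4891}{64} + \frac{860}{979} = - \frac{4733249}{62656}$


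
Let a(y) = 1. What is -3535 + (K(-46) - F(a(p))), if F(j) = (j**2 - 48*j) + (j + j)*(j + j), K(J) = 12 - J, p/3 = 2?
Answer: -3434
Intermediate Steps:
p = 6 (p = 3*2 = 6)
F(j) = -48*j + 5*j**2 (F(j) = (j**2 - 48*j) + (2*j)*(2*j) = (j**2 - 48*j) + 4*j**2 = -48*j + 5*j**2)
-3535 + (K(-46) - F(a(p))) = -3535 + ((12 - 1*(-46)) - (-48 + 5*1)) = -3535 + ((12 + 46) - (-48 + 5)) = -3535 + (58 - (-43)) = -3535 + (58 - 1*(-43)) = -3535 + (58 + 43) = -3535 + 101 = -3434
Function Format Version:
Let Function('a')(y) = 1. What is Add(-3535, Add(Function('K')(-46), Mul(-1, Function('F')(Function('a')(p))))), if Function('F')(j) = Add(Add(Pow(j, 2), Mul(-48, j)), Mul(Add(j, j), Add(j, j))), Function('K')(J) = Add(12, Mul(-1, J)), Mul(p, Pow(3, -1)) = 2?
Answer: -3434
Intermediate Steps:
p = 6 (p = Mul(3, 2) = 6)
Function('F')(j) = Add(Mul(-48, j), Mul(5, Pow(j, 2))) (Function('F')(j) = Add(Add(Pow(j, 2), Mul(-48, j)), Mul(Mul(2, j), Mul(2, j))) = Add(Add(Pow(j, 2), Mul(-48, j)), Mul(4, Pow(j, 2))) = Add(Mul(-48, j), Mul(5, Pow(j, 2))))
Add(-3535, Add(Function('K')(-46), Mul(-1, Function('F')(Function('a')(p))))) = Add(-3535, Add(Add(12, Mul(-1, -46)), Mul(-1, Mul(1, Add(-48, Mul(5, 1)))))) = Add(-3535, Add(Add(12, 46), Mul(-1, Mul(1, Add(-48, 5))))) = Add(-3535, Add(58, Mul(-1, Mul(1, -43)))) = Add(-3535, Add(58, Mul(-1, -43))) = Add(-3535, Add(58, 43)) = Add(-3535, 101) = -3434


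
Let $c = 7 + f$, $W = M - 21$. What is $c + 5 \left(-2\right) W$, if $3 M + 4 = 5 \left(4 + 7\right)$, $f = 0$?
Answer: $47$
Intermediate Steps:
$M = 17$ ($M = - \frac{4}{3} + \frac{5 \left(4 + 7\right)}{3} = - \frac{4}{3} + \frac{5 \cdot 11}{3} = - \frac{4}{3} + \frac{1}{3} \cdot 55 = - \frac{4}{3} + \frac{55}{3} = 17$)
$W = -4$ ($W = 17 - 21 = -4$)
$c = 7$ ($c = 7 + 0 = 7$)
$c + 5 \left(-2\right) W = 7 + 5 \left(-2\right) \left(-4\right) = 7 - -40 = 7 + 40 = 47$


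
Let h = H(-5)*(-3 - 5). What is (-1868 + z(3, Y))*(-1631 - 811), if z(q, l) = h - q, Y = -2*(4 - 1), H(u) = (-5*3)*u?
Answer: 6034182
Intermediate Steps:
H(u) = -15*u
Y = -6 (Y = -2*3 = -6)
h = -600 (h = (-15*(-5))*(-3 - 5) = 75*(-8) = -600)
z(q, l) = -600 - q
(-1868 + z(3, Y))*(-1631 - 811) = (-1868 + (-600 - 1*3))*(-1631 - 811) = (-1868 + (-600 - 3))*(-2442) = (-1868 - 603)*(-2442) = -2471*(-2442) = 6034182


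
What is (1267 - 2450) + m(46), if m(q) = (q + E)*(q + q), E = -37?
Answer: -355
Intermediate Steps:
m(q) = 2*q*(-37 + q) (m(q) = (q - 37)*(q + q) = (-37 + q)*(2*q) = 2*q*(-37 + q))
(1267 - 2450) + m(46) = (1267 - 2450) + 2*46*(-37 + 46) = -1183 + 2*46*9 = -1183 + 828 = -355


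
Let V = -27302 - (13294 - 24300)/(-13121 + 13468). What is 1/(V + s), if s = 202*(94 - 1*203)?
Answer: -347/17103034 ≈ -2.0289e-5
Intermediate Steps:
V = -9462788/347 (V = -27302 - (-11006)/347 = -27302 - 1*(-11006/347) = -27302 + 11006/347 = -9462788/347 ≈ -27270.)
s = -22018 (s = 202*(94 - 203) = 202*(-109) = -22018)
1/(V + s) = 1/(-9462788/347 - 22018) = 1/(-17103034/347) = -347/17103034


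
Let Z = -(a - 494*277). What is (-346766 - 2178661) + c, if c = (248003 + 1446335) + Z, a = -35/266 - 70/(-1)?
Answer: -26384193/38 ≈ -6.9432e+5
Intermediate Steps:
a = 2655/38 (a = -35*1/266 - 70*(-1) = -5/38 + 70 = 2655/38 ≈ 69.868)
Z = 5197189/38 (Z = -(2655/38 - 494*277) = -(2655/38 - 136838) = -1*(-5197189/38) = 5197189/38 ≈ 1.3677e+5)
c = 69582033/38 (c = (248003 + 1446335) + 5197189/38 = 1694338 + 5197189/38 = 69582033/38 ≈ 1.8311e+6)
(-346766 - 2178661) + c = (-346766 - 2178661) + 69582033/38 = -2525427 + 69582033/38 = -26384193/38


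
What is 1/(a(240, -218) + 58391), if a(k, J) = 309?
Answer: 1/58700 ≈ 1.7036e-5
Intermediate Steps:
1/(a(240, -218) + 58391) = 1/(309 + 58391) = 1/58700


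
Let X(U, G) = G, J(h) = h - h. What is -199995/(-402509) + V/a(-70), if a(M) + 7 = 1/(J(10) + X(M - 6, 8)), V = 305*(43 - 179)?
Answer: 26715917257/4427599 ≈ 6034.0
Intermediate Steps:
J(h) = 0
V = -41480 (V = 305*(-136) = -41480)
a(M) = -55/8 (a(M) = -7 + 1/(0 + 8) = -7 + 1/8 = -7 + ⅛ = -55/8)
-199995/(-402509) + V/a(-70) = -199995/(-402509) - 41480/(-55/8) = -199995*(-1/402509) - 41480*(-8/55) = 199995/402509 + 66368/11 = 26715917257/4427599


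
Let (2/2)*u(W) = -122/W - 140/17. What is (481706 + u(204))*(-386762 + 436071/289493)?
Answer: -323597766164923885/1736958 ≈ -1.8630e+11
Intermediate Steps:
u(W) = -140/17 - 122/W (u(W) = -122/W - 140/17 = -140/17 - 122/W)
(481706 + u(204))*(-386762 + 436071/289493) = (481706 + (-140/17 - 122/204))*(-386762 + 436071/289493) = (481706 + (-140/17 - 122*1/204))*(-386762 + 436071*(1/289493)) = (481706 + (-140/17 - 61/102))*(-386762 + 436071/289493) = (481706 - 53/6)*(-111964455595/289493) = (2890183/6)*(-111964455595/289493) = -323597766164923885/1736958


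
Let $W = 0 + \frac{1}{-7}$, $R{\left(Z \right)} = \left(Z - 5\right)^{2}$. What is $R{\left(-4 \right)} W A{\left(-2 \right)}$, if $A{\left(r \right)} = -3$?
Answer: $\frac{243}{7} \approx 34.714$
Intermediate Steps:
$R{\left(Z \right)} = \left(-5 + Z\right)^{2}$
$W = - \frac{1}{7}$ ($W = 0 - \frac{1}{7} = - \frac{1}{7} \approx -0.14286$)
$R{\left(-4 \right)} W A{\left(-2 \right)} = \left(-5 - 4\right)^{2} \left(- \frac{1}{7}\right) \left(-3\right) = \left(-9\right)^{2} \left(- \frac{1}{7}\right) \left(-3\right) = 81 \left(- \frac{1}{7}\right) \left(-3\right) = \left(- \frac{81}{7}\right) \left(-3\right) = \frac{243}{7}$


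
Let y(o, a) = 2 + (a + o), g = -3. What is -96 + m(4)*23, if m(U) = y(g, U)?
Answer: -27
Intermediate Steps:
y(o, a) = 2 + a + o
m(U) = -1 + U (m(U) = 2 + U - 3 = -1 + U)
-96 + m(4)*23 = -96 + (-1 + 4)*23 = -96 + 3*23 = -96 + 69 = -27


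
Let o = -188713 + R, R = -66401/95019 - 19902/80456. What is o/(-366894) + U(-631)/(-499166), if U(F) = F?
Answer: 180477859092856282103/350021327177657375064 ≈ 0.51562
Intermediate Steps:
R = -3616713497/3822424332 (R = -66401*1/95019 - 19902*1/80456 = -66401/95019 - 9951/40228 = -3616713497/3822424332 ≈ -0.94618)
o = -721344779678213/3822424332 (o = -188713 - 3616713497/3822424332 = -721344779678213/3822424332 ≈ -1.8871e+5)
o/(-366894) + U(-631)/(-499166) = -721344779678213/3822424332/(-366894) - 631/(-499166) = -721344779678213/3822424332*(-1/366894) - 631*(-1/499166) = 721344779678213/1402424552864808 + 631/499166 = 180477859092856282103/350021327177657375064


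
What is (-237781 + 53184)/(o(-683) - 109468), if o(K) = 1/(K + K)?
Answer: 252159502/149533289 ≈ 1.6863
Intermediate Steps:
o(K) = 1/(2*K)
(-237781 + 53184)/(o(-683) - 109468) = (-237781 + 53184)/((½)/(-683) - 109468) = -184597/((½)*(-1/683) - 109468) = -184597/(-1/1366 - 109468) = -184597/(-149533289/1366) = -184597*(-1366/149533289) = 252159502/149533289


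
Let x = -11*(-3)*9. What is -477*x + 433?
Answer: -141236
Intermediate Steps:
x = 297 (x = 33*9 = 297)
-477*x + 433 = -477*297 + 433 = -141669 + 433 = -141236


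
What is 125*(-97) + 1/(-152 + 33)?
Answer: -1442876/119 ≈ -12125.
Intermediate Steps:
125*(-97) + 1/(-152 + 33) = -12125 + 1/(-119) = -12125 - 1/119 = -1442876/119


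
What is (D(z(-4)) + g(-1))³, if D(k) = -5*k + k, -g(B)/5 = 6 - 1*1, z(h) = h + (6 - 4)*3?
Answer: -35937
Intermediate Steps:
z(h) = 6 + h (z(h) = h + 2*3 = h + 6 = 6 + h)
g(B) = -25 (g(B) = -5*(6 - 1*1) = -5*(6 - 1) = -5*5 = -25)
D(k) = -4*k
(D(z(-4)) + g(-1))³ = (-4*(6 - 4) - 25)³ = (-4*2 - 25)³ = (-8 - 25)³ = (-33)³ = -35937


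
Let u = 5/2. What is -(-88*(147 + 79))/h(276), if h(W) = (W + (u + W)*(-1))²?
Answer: 79552/25 ≈ 3182.1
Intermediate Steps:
u = 5/2 (u = 5*(½) = 5/2 ≈ 2.5000)
h(W) = 25/4 (h(W) = (W + (5/2 + W)*(-1))² = (W + (-5/2 - W))² = (-5/2)² = 25/4)
-(-88*(147 + 79))/h(276) = -(-88*(147 + 79))/25/4 = -(-88*226)*4/25 = -(-19888)*4/25 = -1*(-79552/25) = 79552/25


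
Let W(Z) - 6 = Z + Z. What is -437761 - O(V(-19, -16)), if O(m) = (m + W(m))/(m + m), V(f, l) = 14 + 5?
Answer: -16634981/38 ≈ -4.3776e+5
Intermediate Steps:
V(f, l) = 19
W(Z) = 6 + 2*Z (W(Z) = 6 + (Z + Z) = 6 + 2*Z)
O(m) = (6 + 3*m)/(2*m) (O(m) = (m + (6 + 2*m))/(m + m) = (6 + 3*m)/((2*m)) = (6 + 3*m)*(1/(2*m)) = (6 + 3*m)/(2*m))
-437761 - O(V(-19, -16)) = -437761 - (3/2 + 3/19) = -437761 - 1*63/38 = -437761 - 63/38 = -16634981/38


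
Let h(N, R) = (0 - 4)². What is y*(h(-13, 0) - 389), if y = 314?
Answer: -117122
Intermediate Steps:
h(N, R) = 16 (h(N, R) = (-4)² = 16)
y*(h(-13, 0) - 389) = 314*(16 - 389) = 314*(-373) = -117122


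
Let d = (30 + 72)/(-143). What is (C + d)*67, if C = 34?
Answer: 318920/143 ≈ 2230.2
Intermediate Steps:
d = -102/143 (d = 102*(-1/143) = -102/143 ≈ -0.71329)
(C + d)*67 = (34 - 102/143)*67 = (4760/143)*67 = 318920/143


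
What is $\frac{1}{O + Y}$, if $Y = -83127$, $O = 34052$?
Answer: $- \frac{1}{49075} \approx -2.0377 \cdot 10^{-5}$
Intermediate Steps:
$\frac{1}{O + Y} = \frac{1}{34052 - 83127} = \frac{1}{-49075} = - \frac{1}{49075}$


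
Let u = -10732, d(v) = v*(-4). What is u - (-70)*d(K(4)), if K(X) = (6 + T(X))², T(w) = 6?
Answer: -51052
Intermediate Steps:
K(X) = 144 (K(X) = (6 + 6)² = 12² = 144)
d(v) = -4*v
u - (-70)*d(K(4)) = -10732 - (-70)*(-4*144) = -10732 - (-70)*(-576) = -10732 - 1*40320 = -10732 - 40320 = -51052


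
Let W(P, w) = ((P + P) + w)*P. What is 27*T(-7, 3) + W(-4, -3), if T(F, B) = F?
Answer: -145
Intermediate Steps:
W(P, w) = P*(w + 2*P) (W(P, w) = (2*P + w)*P = (w + 2*P)*P = P*(w + 2*P))
27*T(-7, 3) + W(-4, -3) = 27*(-7) - 4*(-3 + 2*(-4)) = -189 - 4*(-3 - 8) = -189 - 4*(-11) = -189 + 44 = -145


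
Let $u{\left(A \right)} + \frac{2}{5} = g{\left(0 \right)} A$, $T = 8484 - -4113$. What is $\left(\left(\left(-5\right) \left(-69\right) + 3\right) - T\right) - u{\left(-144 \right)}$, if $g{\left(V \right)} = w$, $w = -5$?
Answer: $- \frac{64843}{5} \approx -12969.0$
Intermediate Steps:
$g{\left(V \right)} = -5$
$T = 12597$ ($T = 8484 + 4113 = 12597$)
$u{\left(A \right)} = - \frac{2}{5} - 5 A$
$\left(\left(\left(-5\right) \left(-69\right) + 3\right) - T\right) - u{\left(-144 \right)} = \left(\left(\left(-5\right) \left(-69\right) + 3\right) - 12597\right) - \left(- \frac{2}{5} - -720\right) = \left(\left(345 + 3\right) - 12597\right) - \left(- \frac{2}{5} + 720\right) = \left(348 - 12597\right) - \frac{3598}{5} = -12249 - \frac{3598}{5} = - \frac{64843}{5}$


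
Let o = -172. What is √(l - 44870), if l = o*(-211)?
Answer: I*√8578 ≈ 92.617*I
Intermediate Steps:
l = 36292 (l = -172*(-211) = 36292)
√(l - 44870) = √(36292 - 44870) = √(-8578) = I*√8578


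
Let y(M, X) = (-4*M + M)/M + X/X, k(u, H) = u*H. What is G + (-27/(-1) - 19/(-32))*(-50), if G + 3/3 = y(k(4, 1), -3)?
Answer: -22123/16 ≈ -1382.7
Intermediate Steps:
k(u, H) = H*u
y(M, X) = -2 (y(M, X) = (-3*M)/M + 1 = -3 + 1 = -2)
G = -3 (G = -1 - 2 = -3)
G + (-27/(-1) - 19/(-32))*(-50) = -3 + (-27/(-1) - 19/(-32))*(-50) = -3 + (-27*(-1) - 19*(-1/32))*(-50) = -3 + (27 + 19/32)*(-50) = -3 + (883/32)*(-50) = -3 - 22075/16 = -22123/16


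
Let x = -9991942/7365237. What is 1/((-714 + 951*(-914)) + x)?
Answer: -7365237/6407235884878 ≈ -1.1495e-6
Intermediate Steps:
x = -9991942/7365237 (x = -9991942*1/7365237 = -9991942/7365237 ≈ -1.3566)
1/((-714 + 951*(-914)) + x) = 1/((-714 + 951*(-914)) - 9991942/7365237) = 1/((-714 - 869214) - 9991942/7365237) = 1/(-869928 - 9991942/7365237) = 1/(-6407235884878/7365237) = -7365237/6407235884878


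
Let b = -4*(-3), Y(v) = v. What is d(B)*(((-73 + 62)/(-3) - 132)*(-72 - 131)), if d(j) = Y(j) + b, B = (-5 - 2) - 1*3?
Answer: 156310/3 ≈ 52103.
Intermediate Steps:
b = 12
B = -10 (B = -7 - 3 = -10)
d(j) = 12 + j (d(j) = j + 12 = 12 + j)
d(B)*(((-73 + 62)/(-3) - 132)*(-72 - 131)) = (12 - 10)*(((-73 + 62)/(-3) - 132)*(-72 - 131)) = 2*((-11*(-1/3) - 132)*(-203)) = 2*((11/3 - 132)*(-203)) = 2*(-385/3*(-203)) = 2*(78155/3) = 156310/3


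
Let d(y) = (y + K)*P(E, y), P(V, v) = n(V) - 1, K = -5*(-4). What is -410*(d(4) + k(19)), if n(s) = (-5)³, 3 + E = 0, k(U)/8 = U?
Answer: 1177520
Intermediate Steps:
k(U) = 8*U
E = -3 (E = -3 + 0 = -3)
n(s) = -125
K = 20
P(V, v) = -126 (P(V, v) = -125 - 1 = -126)
d(y) = -2520 - 126*y (d(y) = (y + 20)*(-126) = (20 + y)*(-126) = -2520 - 126*y)
-410*(d(4) + k(19)) = -410*((-2520 - 126*4) + 8*19) = -410*((-2520 - 504) + 152) = -410*(-3024 + 152) = -410*(-2872) = 1177520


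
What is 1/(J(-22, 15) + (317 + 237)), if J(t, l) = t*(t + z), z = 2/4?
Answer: 1/1027 ≈ 0.00097371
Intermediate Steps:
z = 1/2 (z = 2*(1/4) = 1/2 ≈ 0.50000)
J(t, l) = t*(1/2 + t) (J(t, l) = t*(t + 1/2) = t*(1/2 + t))
1/(J(-22, 15) + (317 + 237)) = 1/(-22*(1/2 - 22) + (317 + 237)) = 1/(-22*(-43/2) + 554) = 1/(473 + 554) = 1/1027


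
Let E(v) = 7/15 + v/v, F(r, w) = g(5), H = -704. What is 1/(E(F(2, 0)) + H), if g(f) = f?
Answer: -15/10538 ≈ -0.0014234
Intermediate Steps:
F(r, w) = 5
E(v) = 22/15 (E(v) = 7*(1/15) + 1 = 7/15 + 1 = 22/15)
1/(E(F(2, 0)) + H) = 1/(22/15 - 704) = 1/(-10538/15) = -15/10538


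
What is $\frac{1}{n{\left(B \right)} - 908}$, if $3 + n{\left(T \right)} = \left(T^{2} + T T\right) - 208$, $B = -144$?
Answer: $\frac{1}{40353} \approx 2.4781 \cdot 10^{-5}$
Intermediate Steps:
$n{\left(T \right)} = -211 + 2 T^{2}$ ($n{\left(T \right)} = -3 - \left(208 - T^{2} - T T\right) = -3 + \left(\left(T^{2} + T^{2}\right) - 208\right) = -3 + \left(2 T^{2} - 208\right) = -3 + \left(-208 + 2 T^{2}\right) = -211 + 2 T^{2}$)
$\frac{1}{n{\left(B \right)} - 908} = \frac{1}{\left(-211 + 2 \left(-144\right)^{2}\right) - 908} = \frac{1}{\left(-211 + 2 \cdot 20736\right) - 908} = \frac{1}{\left(-211 + 41472\right) - 908} = \frac{1}{41261 - 908} = \frac{1}{40353}$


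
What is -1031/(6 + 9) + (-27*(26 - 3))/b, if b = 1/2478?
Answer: -23083601/15 ≈ -1.5389e+6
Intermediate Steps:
b = 1/2478 ≈ 0.00040355
-1031/(6 + 9) + (-27*(26 - 3))/b = -1031/(6 + 9) + (-27*(26 - 3))/(1/2478) = -1031/(1*15) - 27*23*2478 = -1031/15 - 621*2478 = -1031*1/15 - 1538838 = -1031/15 - 1538838 = -23083601/15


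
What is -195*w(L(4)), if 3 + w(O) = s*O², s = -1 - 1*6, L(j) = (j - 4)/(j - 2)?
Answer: 585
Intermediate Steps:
L(j) = (-4 + j)/(-2 + j)
s = -7 (s = -1 - 6 = -7)
w(O) = -3 - 7*O²
-195*w(L(4)) = -195*(-3 - 7*(-4 + 4)²/(-2 + 4)²) = -195*(-3 - 7*(0/2)²) = -195*(-3 - 7*((½)*0)²) = -195*(-3 - 7*0²) = -195*(-3 - 7*0) = -195*(-3 + 0) = -195*(-3) = 585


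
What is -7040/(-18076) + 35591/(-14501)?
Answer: -135313969/65530019 ≈ -2.0649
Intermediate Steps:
-7040/(-18076) + 35591/(-14501) = -7040*(-1/18076) + 35591*(-1/14501) = 1760/4519 - 35591/14501 = -135313969/65530019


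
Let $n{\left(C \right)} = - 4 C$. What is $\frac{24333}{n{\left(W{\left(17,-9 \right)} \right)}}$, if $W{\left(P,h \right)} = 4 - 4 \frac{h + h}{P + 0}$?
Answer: $- \frac{413661}{560} \approx -738.68$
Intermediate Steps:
$W{\left(P,h \right)} = 4 - \frac{8 h}{P}$ ($W{\left(P,h \right)} = 4 - 4 \frac{2 h}{P} = 4 - \frac{8 h}{P}$)
$\frac{24333}{n{\left(W{\left(17,-9 \right)} \right)}} = \frac{24333}{\left(-4\right) \left(4 - - \frac{72}{17}\right)} = \frac{24333}{\left(-4\right) \left(4 - \left(-72\right) \frac{1}{17}\right)} = \frac{24333}{\left(-4\right) \left(4 + \frac{72}{17}\right)} = \frac{24333}{\left(-4\right) \frac{140}{17}} = \frac{24333}{- \frac{560}{17}} = 24333 \left(- \frac{17}{560}\right) = - \frac{413661}{560}$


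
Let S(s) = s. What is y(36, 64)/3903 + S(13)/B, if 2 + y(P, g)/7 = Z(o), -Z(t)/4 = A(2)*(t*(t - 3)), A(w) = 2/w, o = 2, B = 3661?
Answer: 68167/4762961 ≈ 0.014312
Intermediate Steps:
Z(t) = -4*t*(-3 + t) (Z(t) = -4*2/2*t*(t - 3) = -4*2*(½)*t*(-3 + t) = -4*t*(-3 + t))
y(P, g) = 42 (y(P, g) = -14 + 7*(4*2*(3 - 1*2)) = -14 + 7*(4*2*(3 - 2)) = -14 + 7*(4*2*1) = -14 + 7*8 = -14 + 56 = 42)
y(36, 64)/3903 + S(13)/B = 42/3903 + 13/3661 = 42*(1/3903) + 13*(1/3661) = 14/1301 + 13/3661 = 68167/4762961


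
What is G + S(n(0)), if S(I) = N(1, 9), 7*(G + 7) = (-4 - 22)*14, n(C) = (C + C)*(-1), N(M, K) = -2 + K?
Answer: -52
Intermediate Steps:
n(C) = -2*C (n(C) = (2*C)*(-1) = -2*C)
G = -59 (G = -7 + ((-4 - 22)*14)/7 = -7 + (-26*14)/7 = -7 + (⅐)*(-364) = -7 - 52 = -59)
S(I) = 7 (S(I) = -2 + 9 = 7)
G + S(n(0)) = -59 + 7 = -52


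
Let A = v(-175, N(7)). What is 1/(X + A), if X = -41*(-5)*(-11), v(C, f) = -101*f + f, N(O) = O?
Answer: -1/2955 ≈ -0.00033841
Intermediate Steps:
v(C, f) = -100*f
X = -2255 (X = 205*(-11) = -2255)
A = -700 (A = -100*7 = -700)
1/(X + A) = 1/(-2255 - 700) = 1/(-2955) = -1/2955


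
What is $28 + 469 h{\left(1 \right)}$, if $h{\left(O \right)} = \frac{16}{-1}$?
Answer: $-7476$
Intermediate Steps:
$h{\left(O \right)} = -16$ ($h{\left(O \right)} = 16 \left(-1\right) = -16$)
$28 + 469 h{\left(1 \right)} = 28 + 469 \left(-16\right) = 28 - 7504 = -7476$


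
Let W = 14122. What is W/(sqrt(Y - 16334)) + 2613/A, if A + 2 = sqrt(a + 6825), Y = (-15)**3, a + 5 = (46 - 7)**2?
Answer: 1742/2779 + 871*sqrt(8341)/2779 - 14122*I*sqrt(19709)/19709 ≈ 29.251 - 100.59*I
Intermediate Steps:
a = 1516 (a = -5 + (46 - 7)**2 = -5 + 39**2 = -5 + 1521 = 1516)
Y = -3375
A = -2 + sqrt(8341) (A = -2 + sqrt(1516 + 6825) = -2 + sqrt(8341) ≈ 89.329)
W/(sqrt(Y - 16334)) + 2613/A = 14122/(sqrt(-3375 - 16334)) + 2613/(-2 + sqrt(8341)) = 14122/(sqrt(-19709)) + 2613/(-2 + sqrt(8341)) = 14122/((I*sqrt(19709))) + 2613/(-2 + sqrt(8341)) = 14122*(-I*sqrt(19709)/19709) + 2613/(-2 + sqrt(8341)) = -14122*I*sqrt(19709)/19709 + 2613/(-2 + sqrt(8341)) = 2613/(-2 + sqrt(8341)) - 14122*I*sqrt(19709)/19709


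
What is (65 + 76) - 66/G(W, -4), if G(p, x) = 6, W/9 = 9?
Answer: 130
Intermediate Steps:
W = 81 (W = 9*9 = 81)
(65 + 76) - 66/G(W, -4) = (65 + 76) - 66/6 = 141 + (⅙)*(-66) = 141 - 11 = 130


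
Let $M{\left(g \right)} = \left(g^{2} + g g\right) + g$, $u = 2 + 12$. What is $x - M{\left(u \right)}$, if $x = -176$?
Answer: $-582$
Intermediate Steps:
$u = 14$
$M{\left(g \right)} = g + 2 g^{2}$ ($M{\left(g \right)} = \left(g^{2} + g^{2}\right) + g = 2 g^{2} + g = g + 2 g^{2}$)
$x - M{\left(u \right)} = -176 - 14 \left(1 + 2 \cdot 14\right) = -176 - 14 \left(1 + 28\right) = -176 - 14 \cdot 29 = -176 - 406 = -582$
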